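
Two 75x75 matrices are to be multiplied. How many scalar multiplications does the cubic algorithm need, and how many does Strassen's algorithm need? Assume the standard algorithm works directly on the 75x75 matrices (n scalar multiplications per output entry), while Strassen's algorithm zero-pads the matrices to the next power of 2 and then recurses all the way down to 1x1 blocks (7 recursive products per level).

Matrix multiplication for 75x75 matrices:

Strassen's algorithm requires power-of-2 dimensions. Pad 75x75 to 128x128 (next power of 2).

Standard algorithm: 75^3 = 421875 multiplications
Strassen's algorithm: 7^(log2(128)) = 7^7 = 823543 multiplications
Difference: 421875 - 823543 = -401668 (Strassen uses MORE here due to padding overhead — for small or just-over-power-of-2 n, padding can outweigh the per-level savings)

Standard: 421875 multiplications (75^3). Strassen: 823543 multiplications (7^7, after padding to 128x128). Strassen reduces 8 recursive multiplications to 7 at each level.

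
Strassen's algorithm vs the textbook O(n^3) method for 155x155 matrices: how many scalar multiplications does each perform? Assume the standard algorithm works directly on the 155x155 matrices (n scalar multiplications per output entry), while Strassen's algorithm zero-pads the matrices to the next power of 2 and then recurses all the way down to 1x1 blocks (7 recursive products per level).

Matrix multiplication for 155x155 matrices:

Strassen's algorithm requires power-of-2 dimensions. Pad 155x155 to 256x256 (next power of 2).

Standard algorithm: 155^3 = 3723875 multiplications
Strassen's algorithm: 7^(log2(256)) = 7^8 = 5764801 multiplications
Difference: 3723875 - 5764801 = -2040926 (Strassen uses MORE here due to padding overhead — for small or just-over-power-of-2 n, padding can outweigh the per-level savings)

Standard: 3723875 multiplications (155^3). Strassen: 5764801 multiplications (7^8, after padding to 256x256). Strassen reduces 8 recursive multiplications to 7 at each level.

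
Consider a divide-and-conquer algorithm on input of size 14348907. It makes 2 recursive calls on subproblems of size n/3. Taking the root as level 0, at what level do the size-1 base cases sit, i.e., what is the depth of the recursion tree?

For divide and conquer with division factor 3:

Problem sizes at each level:
Level 0: 14348907
Level 1: 4782969
Level 2: 1594323
Level 3: 531441
Level 4: 177147
Level 5: 59049
Level 6: 19683
Level 7: 6561
Level 8: 2187
Level 9: 729
Level 10: 243
Level 11: 81
Level 12: 27
Level 13: 9
Level 14: 3
Level 15: 1

The root is level 0 and the size-1 base case is level 15 (the tree spans levels 0 through 15, i.e. 16 levels counting the root), so the depth is the number of divisions: log_3(14348907) = 15

The recursion tree depth is log_3(14348907) = 15. At each level, the problem size is divided by 3, so it takes 15 divisions to reduce to a base case of size 1. The algorithm makes 2 recursive calls at each level.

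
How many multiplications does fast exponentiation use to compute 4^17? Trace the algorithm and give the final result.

Computing 4^17 by squaring (build up from 4^1; each line after the first costs one multiplication):

4^1 = 4
4^2 = (4^1)^2 = 4^2 = 16
4^4 = (4^2)^2 = 16^2 = 256
4^8 = (4^4)^2 = 256^2 = 65536
4^16 = (4^8)^2 = 65536^2 = 4294967296
4^17 = 4 * 4^16 = 4 * 4294967296 = 17179869184

Result: 17179869184
Multiplications needed: 5 (5 lines after 4^1)

4^17 = 17179869184. Using exponentiation by squaring, this requires 5 multiplications. The key idea: if the exponent is even, square the half-power; if odd, multiply by the base once.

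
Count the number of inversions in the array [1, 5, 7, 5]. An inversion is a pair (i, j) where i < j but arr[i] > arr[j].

Finding inversions in [1, 5, 7, 5]:

(2, 3): arr[2]=7 > arr[3]=5

Total inversions: 1

The array has 1 inversion(s): (2,3). Each pair (i,j) satisfies i < j and arr[i] > arr[j].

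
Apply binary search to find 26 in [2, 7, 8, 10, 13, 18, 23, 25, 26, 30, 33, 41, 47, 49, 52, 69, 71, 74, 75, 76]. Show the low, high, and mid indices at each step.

Binary search for 26 in [2, 7, 8, 10, 13, 18, 23, 25, 26, 30, 33, 41, 47, 49, 52, 69, 71, 74, 75, 76]:

lo=0, hi=19, mid=9, arr[mid]=30 -> 30 > 26, search left half
lo=0, hi=8, mid=4, arr[mid]=13 -> 13 < 26, search right half
lo=5, hi=8, mid=6, arr[mid]=23 -> 23 < 26, search right half
lo=7, hi=8, mid=7, arr[mid]=25 -> 25 < 26, search right half
lo=8, hi=8, mid=8, arr[mid]=26 -> Found target at index 8!

Binary search finds 26 at index 8 after 5 comparisons. The search repeatedly halves the search space by comparing with the middle element.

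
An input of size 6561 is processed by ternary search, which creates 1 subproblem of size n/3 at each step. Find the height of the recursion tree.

For divide and conquer with division factor 3:

Problem sizes at each level:
Level 0: 6561
Level 1: 2187
Level 2: 729
Level 3: 243
Level 4: 81
Level 5: 27
Level 6: 9
Level 7: 3
Level 8: 1

The root is level 0 and the size-1 base case is level 8 (the tree spans levels 0 through 8, i.e. 9 levels counting the root), so the depth is the number of divisions: log_3(6561) = 8

The recursion tree depth is log_3(6561) = 8. At each level, the problem size is divided by 3, so it takes 8 divisions to reduce to a base case of size 1. The algorithm makes 1 recursive call at each level.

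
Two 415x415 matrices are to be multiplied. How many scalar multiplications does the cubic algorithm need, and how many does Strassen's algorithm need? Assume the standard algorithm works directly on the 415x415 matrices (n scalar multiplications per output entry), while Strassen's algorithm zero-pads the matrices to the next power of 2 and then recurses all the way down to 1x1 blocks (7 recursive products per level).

Matrix multiplication for 415x415 matrices:

Strassen's algorithm requires power-of-2 dimensions. Pad 415x415 to 512x512 (next power of 2).

Standard algorithm: 415^3 = 71473375 multiplications
Strassen's algorithm: 7^(log2(512)) = 7^9 = 40353607 multiplications
Savings: 71473375 - 40353607 = 31119768 multiplications

Standard: 71473375 multiplications (415^3). Strassen: 40353607 multiplications (7^9, after padding to 512x512). Strassen reduces 8 recursive multiplications to 7 at each level.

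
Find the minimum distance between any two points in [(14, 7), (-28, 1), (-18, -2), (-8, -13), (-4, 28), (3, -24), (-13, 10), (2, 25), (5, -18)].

Computing all pairwise distances among 9 points:

d((14, 7), (-28, 1)) = 42.4264
d((14, 7), (-18, -2)) = 33.2415
d((14, 7), (-8, -13)) = 29.7321
d((14, 7), (-4, 28)) = 27.6586
d((14, 7), (3, -24)) = 32.8938
d((14, 7), (-13, 10)) = 27.1662
d((14, 7), (2, 25)) = 21.6333
d((14, 7), (5, -18)) = 26.5707
d((-28, 1), (-18, -2)) = 10.4403
d((-28, 1), (-8, -13)) = 24.4131
d((-28, 1), (-4, 28)) = 36.1248
d((-28, 1), (3, -24)) = 39.8246
d((-28, 1), (-13, 10)) = 17.4929
d((-28, 1), (2, 25)) = 38.4187
d((-28, 1), (5, -18)) = 38.0789
d((-18, -2), (-8, -13)) = 14.8661
d((-18, -2), (-4, 28)) = 33.1059
d((-18, -2), (3, -24)) = 30.4138
d((-18, -2), (-13, 10)) = 13.0
d((-18, -2), (2, 25)) = 33.6006
d((-18, -2), (5, -18)) = 28.0179
d((-8, -13), (-4, 28)) = 41.1947
d((-8, -13), (3, -24)) = 15.5563
d((-8, -13), (-13, 10)) = 23.5372
d((-8, -13), (2, 25)) = 39.2938
d((-8, -13), (5, -18)) = 13.9284
d((-4, 28), (3, -24)) = 52.469
d((-4, 28), (-13, 10)) = 20.1246
d((-4, 28), (2, 25)) = 6.7082
d((-4, 28), (5, -18)) = 46.8722
d((3, -24), (-13, 10)) = 37.5766
d((3, -24), (2, 25)) = 49.0102
d((3, -24), (5, -18)) = 6.3246 <-- minimum
d((-13, 10), (2, 25)) = 21.2132
d((-13, 10), (5, -18)) = 33.2866
d((2, 25), (5, -18)) = 43.1045

Closest pair: (3, -24) and (5, -18) with distance 6.3246

The closest pair is (3, -24) and (5, -18) with Euclidean distance 6.3246. For 9 points, brute-force pairwise comparison is shown above. For large n, the divide-and-conquer algorithm (sort by x, recurse on halves, check the dividing strip) achieves O(n log n).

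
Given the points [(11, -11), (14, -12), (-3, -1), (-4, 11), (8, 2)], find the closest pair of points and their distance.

Computing all pairwise distances among 5 points:

d((11, -11), (14, -12)) = 3.1623 <-- minimum
d((11, -11), (-3, -1)) = 17.2047
d((11, -11), (-4, 11)) = 26.6271
d((11, -11), (8, 2)) = 13.3417
d((14, -12), (-3, -1)) = 20.2485
d((14, -12), (-4, 11)) = 29.2062
d((14, -12), (8, 2)) = 15.2315
d((-3, -1), (-4, 11)) = 12.0416
d((-3, -1), (8, 2)) = 11.4018
d((-4, 11), (8, 2)) = 15.0

Closest pair: (11, -11) and (14, -12) with distance 3.1623

The closest pair is (11, -11) and (14, -12) with Euclidean distance 3.1623. For 5 points, brute-force pairwise comparison is shown above. For large n, the divide-and-conquer algorithm (sort by x, recurse on halves, check the dividing strip) achieves O(n log n).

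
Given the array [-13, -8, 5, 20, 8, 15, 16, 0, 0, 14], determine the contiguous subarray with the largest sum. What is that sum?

Using Kadane's algorithm on [-13, -8, 5, 20, 8, 15, 16, 0, 0, 14]:

Scanning through the array:
Position 1 (value -8): max_ending_here = -8, max_so_far = -8
Position 2 (value 5): max_ending_here = 5, max_so_far = 5
Position 3 (value 20): max_ending_here = 25, max_so_far = 25
Position 4 (value 8): max_ending_here = 33, max_so_far = 33
Position 5 (value 15): max_ending_here = 48, max_so_far = 48
Position 6 (value 16): max_ending_here = 64, max_so_far = 64
Position 7 (value 0): max_ending_here = 64, max_so_far = 64
Position 8 (value 0): max_ending_here = 64, max_so_far = 64
Position 9 (value 14): max_ending_here = 78, max_so_far = 78

Maximum subarray: [5, 20, 8, 15, 16, 0, 0, 14]
Maximum sum: 78

The maximum subarray is [5, 20, 8, 15, 16, 0, 0, 14] with sum 78. This subarray runs from index 2 to index 9.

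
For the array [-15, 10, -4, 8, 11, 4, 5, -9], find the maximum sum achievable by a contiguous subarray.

Using Kadane's algorithm on [-15, 10, -4, 8, 11, 4, 5, -9]:

Scanning through the array:
Position 1 (value 10): max_ending_here = 10, max_so_far = 10
Position 2 (value -4): max_ending_here = 6, max_so_far = 10
Position 3 (value 8): max_ending_here = 14, max_so_far = 14
Position 4 (value 11): max_ending_here = 25, max_so_far = 25
Position 5 (value 4): max_ending_here = 29, max_so_far = 29
Position 6 (value 5): max_ending_here = 34, max_so_far = 34
Position 7 (value -9): max_ending_here = 25, max_so_far = 34

Maximum subarray: [10, -4, 8, 11, 4, 5]
Maximum sum: 34

The maximum subarray is [10, -4, 8, 11, 4, 5] with sum 34. This subarray runs from index 1 to index 6.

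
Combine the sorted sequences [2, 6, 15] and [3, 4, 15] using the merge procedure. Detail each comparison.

Merging process:

Compare 2 vs 3: take 2 from left. Merged: [2]
Compare 6 vs 3: take 3 from right. Merged: [2, 3]
Compare 6 vs 4: take 4 from right. Merged: [2, 3, 4]
Compare 6 vs 15: take 6 from left. Merged: [2, 3, 4, 6]
Compare 15 vs 15: take 15 from left. Merged: [2, 3, 4, 6, 15]
Append remaining from right: [15]. Merged: [2, 3, 4, 6, 15, 15]

Final merged array: [2, 3, 4, 6, 15, 15]
Total comparisons: 5

The merged array is [2, 3, 4, 6, 15, 15], requiring 5 comparisons. The merge step runs in O(n) time where n is the total number of elements.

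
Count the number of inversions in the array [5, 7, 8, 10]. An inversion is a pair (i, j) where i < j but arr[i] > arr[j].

Finding inversions in [5, 7, 8, 10]:


Total inversions: 0

The array has 0 inversions. It is already sorted.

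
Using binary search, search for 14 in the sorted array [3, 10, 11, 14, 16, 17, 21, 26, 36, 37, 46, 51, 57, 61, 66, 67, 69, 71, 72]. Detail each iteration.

Binary search for 14 in [3, 10, 11, 14, 16, 17, 21, 26, 36, 37, 46, 51, 57, 61, 66, 67, 69, 71, 72]:

lo=0, hi=18, mid=9, arr[mid]=37 -> 37 > 14, search left half
lo=0, hi=8, mid=4, arr[mid]=16 -> 16 > 14, search left half
lo=0, hi=3, mid=1, arr[mid]=10 -> 10 < 14, search right half
lo=2, hi=3, mid=2, arr[mid]=11 -> 11 < 14, search right half
lo=3, hi=3, mid=3, arr[mid]=14 -> Found target at index 3!

Binary search finds 14 at index 3 after 5 comparisons. The search repeatedly halves the search space by comparing with the middle element.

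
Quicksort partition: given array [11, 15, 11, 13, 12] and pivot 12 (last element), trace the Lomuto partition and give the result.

Lomuto partition with pivot = 12:

Initial array: [11, 15, 11, 13, 12]

arr[0]=11 <= 12: swap with position 0, array becomes [11, 15, 11, 13, 12]
arr[1]=15 > 12: no swap
arr[2]=11 <= 12: swap with position 1, array becomes [11, 11, 15, 13, 12]
arr[3]=13 > 12: no swap

Place pivot at position 2: [11, 11, 12, 13, 15]
Pivot position: 2

After partitioning with pivot 12, the array becomes [11, 11, 12, 13, 15]. The pivot is placed at index 2. All elements to the left of the pivot are <= 12, and all elements to the right are > 12.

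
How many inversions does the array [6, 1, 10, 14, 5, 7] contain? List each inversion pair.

Finding inversions in [6, 1, 10, 14, 5, 7]:

(0, 1): arr[0]=6 > arr[1]=1
(0, 4): arr[0]=6 > arr[4]=5
(2, 4): arr[2]=10 > arr[4]=5
(2, 5): arr[2]=10 > arr[5]=7
(3, 4): arr[3]=14 > arr[4]=5
(3, 5): arr[3]=14 > arr[5]=7

Total inversions: 6

The array has 6 inversion(s): (0,1), (0,4), (2,4), (2,5), (3,4), (3,5). Each pair (i,j) satisfies i < j and arr[i] > arr[j].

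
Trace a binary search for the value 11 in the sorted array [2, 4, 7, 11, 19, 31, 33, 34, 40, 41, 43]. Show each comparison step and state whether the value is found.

Binary search for 11 in [2, 4, 7, 11, 19, 31, 33, 34, 40, 41, 43]:

lo=0, hi=10, mid=5, arr[mid]=31 -> 31 > 11, search left half
lo=0, hi=4, mid=2, arr[mid]=7 -> 7 < 11, search right half
lo=3, hi=4, mid=3, arr[mid]=11 -> Found target at index 3!

Binary search finds 11 at index 3 after 3 comparisons. The search repeatedly halves the search space by comparing with the middle element.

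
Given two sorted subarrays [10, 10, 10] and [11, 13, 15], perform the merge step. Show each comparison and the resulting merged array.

Merging process:

Compare 10 vs 11: take 10 from left. Merged: [10]
Compare 10 vs 11: take 10 from left. Merged: [10, 10]
Compare 10 vs 11: take 10 from left. Merged: [10, 10, 10]
Append remaining from right: [11, 13, 15]. Merged: [10, 10, 10, 11, 13, 15]

Final merged array: [10, 10, 10, 11, 13, 15]
Total comparisons: 3

The merged array is [10, 10, 10, 11, 13, 15], requiring 3 comparisons. The merge step runs in O(n) time where n is the total number of elements.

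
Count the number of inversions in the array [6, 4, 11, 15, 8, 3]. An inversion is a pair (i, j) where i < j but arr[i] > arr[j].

Finding inversions in [6, 4, 11, 15, 8, 3]:

(0, 1): arr[0]=6 > arr[1]=4
(0, 5): arr[0]=6 > arr[5]=3
(1, 5): arr[1]=4 > arr[5]=3
(2, 4): arr[2]=11 > arr[4]=8
(2, 5): arr[2]=11 > arr[5]=3
(3, 4): arr[3]=15 > arr[4]=8
(3, 5): arr[3]=15 > arr[5]=3
(4, 5): arr[4]=8 > arr[5]=3

Total inversions: 8

The array has 8 inversion(s): (0,1), (0,5), (1,5), (2,4), (2,5), (3,4), (3,5), (4,5). Each pair (i,j) satisfies i < j and arr[i] > arr[j].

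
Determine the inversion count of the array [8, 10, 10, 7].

Finding inversions in [8, 10, 10, 7]:

(0, 3): arr[0]=8 > arr[3]=7
(1, 3): arr[1]=10 > arr[3]=7
(2, 3): arr[2]=10 > arr[3]=7

Total inversions: 3

The array has 3 inversion(s): (0,3), (1,3), (2,3). Each pair (i,j) satisfies i < j and arr[i] > arr[j].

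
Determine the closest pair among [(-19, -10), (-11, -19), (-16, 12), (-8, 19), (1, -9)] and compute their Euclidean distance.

Computing all pairwise distances among 5 points:

d((-19, -10), (-11, -19)) = 12.0416
d((-19, -10), (-16, 12)) = 22.2036
d((-19, -10), (-8, 19)) = 31.0161
d((-19, -10), (1, -9)) = 20.025
d((-11, -19), (-16, 12)) = 31.4006
d((-11, -19), (-8, 19)) = 38.1182
d((-11, -19), (1, -9)) = 15.6205
d((-16, 12), (-8, 19)) = 10.6301 <-- minimum
d((-16, 12), (1, -9)) = 27.0185
d((-8, 19), (1, -9)) = 29.4109

Closest pair: (-16, 12) and (-8, 19) with distance 10.6301

The closest pair is (-16, 12) and (-8, 19) with Euclidean distance 10.6301. For 5 points, brute-force pairwise comparison is shown above. For large n, the divide-and-conquer algorithm (sort by x, recurse on halves, check the dividing strip) achieves O(n log n).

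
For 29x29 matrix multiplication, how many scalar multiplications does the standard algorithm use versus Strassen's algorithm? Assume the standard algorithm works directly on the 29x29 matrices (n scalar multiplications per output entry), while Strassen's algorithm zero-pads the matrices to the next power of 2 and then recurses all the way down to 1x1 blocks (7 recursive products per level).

Matrix multiplication for 29x29 matrices:

Strassen's algorithm requires power-of-2 dimensions. Pad 29x29 to 32x32 (next power of 2).

Standard algorithm: 29^3 = 24389 multiplications
Strassen's algorithm: 7^(log2(32)) = 7^5 = 16807 multiplications
Savings: 24389 - 16807 = 7582 multiplications

Standard: 24389 multiplications (29^3). Strassen: 16807 multiplications (7^5, after padding to 32x32). Strassen reduces 8 recursive multiplications to 7 at each level.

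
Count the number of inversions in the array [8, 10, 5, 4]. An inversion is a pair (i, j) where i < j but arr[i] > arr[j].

Finding inversions in [8, 10, 5, 4]:

(0, 2): arr[0]=8 > arr[2]=5
(0, 3): arr[0]=8 > arr[3]=4
(1, 2): arr[1]=10 > arr[2]=5
(1, 3): arr[1]=10 > arr[3]=4
(2, 3): arr[2]=5 > arr[3]=4

Total inversions: 5

The array has 5 inversion(s): (0,2), (0,3), (1,2), (1,3), (2,3). Each pair (i,j) satisfies i < j and arr[i] > arr[j].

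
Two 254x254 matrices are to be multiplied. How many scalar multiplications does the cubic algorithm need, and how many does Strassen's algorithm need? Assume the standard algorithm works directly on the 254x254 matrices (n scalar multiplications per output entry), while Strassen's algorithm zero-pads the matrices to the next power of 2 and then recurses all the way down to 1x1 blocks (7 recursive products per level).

Matrix multiplication for 254x254 matrices:

Strassen's algorithm requires power-of-2 dimensions. Pad 254x254 to 256x256 (next power of 2).

Standard algorithm: 254^3 = 16387064 multiplications
Strassen's algorithm: 7^(log2(256)) = 7^8 = 5764801 multiplications
Savings: 16387064 - 5764801 = 10622263 multiplications

Standard: 16387064 multiplications (254^3). Strassen: 5764801 multiplications (7^8, after padding to 256x256). Strassen reduces 8 recursive multiplications to 7 at each level.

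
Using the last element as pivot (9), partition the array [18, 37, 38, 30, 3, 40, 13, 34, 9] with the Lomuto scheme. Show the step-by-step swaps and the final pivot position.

Lomuto partition with pivot = 9:

Initial array: [18, 37, 38, 30, 3, 40, 13, 34, 9]

arr[0]=18 > 9: no swap
arr[1]=37 > 9: no swap
arr[2]=38 > 9: no swap
arr[3]=30 > 9: no swap
arr[4]=3 <= 9: swap with position 0, array becomes [3, 37, 38, 30, 18, 40, 13, 34, 9]
arr[5]=40 > 9: no swap
arr[6]=13 > 9: no swap
arr[7]=34 > 9: no swap

Place pivot at position 1: [3, 9, 38, 30, 18, 40, 13, 34, 37]
Pivot position: 1

After partitioning with pivot 9, the array becomes [3, 9, 38, 30, 18, 40, 13, 34, 37]. The pivot is placed at index 1. All elements to the left of the pivot are <= 9, and all elements to the right are > 9.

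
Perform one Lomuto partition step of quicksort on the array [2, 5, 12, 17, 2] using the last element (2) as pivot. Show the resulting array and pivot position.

Lomuto partition with pivot = 2:

Initial array: [2, 5, 12, 17, 2]

arr[0]=2 <= 2: swap with position 0, array becomes [2, 5, 12, 17, 2]
arr[1]=5 > 2: no swap
arr[2]=12 > 2: no swap
arr[3]=17 > 2: no swap

Place pivot at position 1: [2, 2, 12, 17, 5]
Pivot position: 1

After partitioning with pivot 2, the array becomes [2, 2, 12, 17, 5]. The pivot is placed at index 1. All elements to the left of the pivot are <= 2, and all elements to the right are > 2.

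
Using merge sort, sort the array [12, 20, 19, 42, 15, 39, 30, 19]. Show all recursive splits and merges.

Merge sort trace:

Split: [12, 20, 19, 42, 15, 39, 30, 19] -> [12, 20, 19, 42] and [15, 39, 30, 19]
  Split: [12, 20, 19, 42] -> [12, 20] and [19, 42]
    Split: [12, 20] -> [12] and [20]
    Merge: [12] + [20] -> [12, 20]
    Split: [19, 42] -> [19] and [42]
    Merge: [19] + [42] -> [19, 42]
  Merge: [12, 20] + [19, 42] -> [12, 19, 20, 42]
  Split: [15, 39, 30, 19] -> [15, 39] and [30, 19]
    Split: [15, 39] -> [15] and [39]
    Merge: [15] + [39] -> [15, 39]
    Split: [30, 19] -> [30] and [19]
    Merge: [30] + [19] -> [19, 30]
  Merge: [15, 39] + [19, 30] -> [15, 19, 30, 39]
Merge: [12, 19, 20, 42] + [15, 19, 30, 39] -> [12, 15, 19, 19, 20, 30, 39, 42]

Final sorted array: [12, 15, 19, 19, 20, 30, 39, 42]

The merge sort proceeds by recursively splitting the array and merging sorted halves.
After all merges, the sorted array is [12, 15, 19, 19, 20, 30, 39, 42].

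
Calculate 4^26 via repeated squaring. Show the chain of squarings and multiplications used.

Computing 4^26 by squaring (build up from 4^1; each line after the first costs one multiplication):

4^1 = 4
4^2 = (4^1)^2 = 4^2 = 16
4^3 = 4 * 4^2 = 4 * 16 = 64
4^6 = (4^3)^2 = 64^2 = 4096
4^12 = (4^6)^2 = 4096^2 = 16777216
4^13 = 4 * 4^12 = 4 * 16777216 = 67108864
4^26 = (4^13)^2 = 67108864^2 = 4503599627370496

Result: 4503599627370496
Multiplications needed: 6 (6 lines after 4^1)

4^26 = 4503599627370496. Using exponentiation by squaring, this requires 6 multiplications. The key idea: if the exponent is even, square the half-power; if odd, multiply by the base once.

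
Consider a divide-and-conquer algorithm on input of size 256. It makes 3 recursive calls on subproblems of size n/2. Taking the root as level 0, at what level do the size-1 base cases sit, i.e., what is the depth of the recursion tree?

For divide and conquer with division factor 2:

Problem sizes at each level:
Level 0: 256
Level 1: 128
Level 2: 64
Level 3: 32
Level 4: 16
Level 5: 8
Level 6: 4
Level 7: 2
Level 8: 1

The root is level 0 and the size-1 base case is level 8 (the tree spans levels 0 through 8, i.e. 9 levels counting the root), so the depth is the number of divisions: log_2(256) = 8

The recursion tree depth is log_2(256) = 8. At each level, the problem size is divided by 2, so it takes 8 divisions to reduce to a base case of size 1. The algorithm makes 3 recursive calls at each level.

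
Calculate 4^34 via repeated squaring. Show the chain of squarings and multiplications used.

Computing 4^34 by squaring (build up from 4^1; each line after the first costs one multiplication):

4^1 = 4
4^2 = (4^1)^2 = 4^2 = 16
4^4 = (4^2)^2 = 16^2 = 256
4^8 = (4^4)^2 = 256^2 = 65536
4^16 = (4^8)^2 = 65536^2 = 4294967296
4^17 = 4 * 4^16 = 4 * 4294967296 = 17179869184
4^34 = (4^17)^2 = 17179869184^2 = 295147905179352825856

Result: 295147905179352825856
Multiplications needed: 6 (6 lines after 4^1)

4^34 = 295147905179352825856. Using exponentiation by squaring, this requires 6 multiplications. The key idea: if the exponent is even, square the half-power; if odd, multiply by the base once.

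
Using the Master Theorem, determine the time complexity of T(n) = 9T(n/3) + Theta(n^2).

Master Theorem for T(n) = 9T(n/3) + O(n^2):

a = 9, b = 3, c = 2
log_b(a) = log_3(9) = 2.0000

Case 2: c = 2 = log_3(9) = 2.0000
T(n) = O(n^2 log n) = O(n^2 log n)

For T(n) = 9T(n/3) + O(n^2): log_3(9) = 2.0000. This is Case 2 of the Master Theorem (c = log_b(a), equal work at all levels), giving O(n^2 log n).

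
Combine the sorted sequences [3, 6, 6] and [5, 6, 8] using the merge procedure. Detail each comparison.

Merging process:

Compare 3 vs 5: take 3 from left. Merged: [3]
Compare 6 vs 5: take 5 from right. Merged: [3, 5]
Compare 6 vs 6: take 6 from left. Merged: [3, 5, 6]
Compare 6 vs 6: take 6 from left. Merged: [3, 5, 6, 6]
Append remaining from right: [6, 8]. Merged: [3, 5, 6, 6, 6, 8]

Final merged array: [3, 5, 6, 6, 6, 8]
Total comparisons: 4

The merged array is [3, 5, 6, 6, 6, 8], requiring 4 comparisons. The merge step runs in O(n) time where n is the total number of elements.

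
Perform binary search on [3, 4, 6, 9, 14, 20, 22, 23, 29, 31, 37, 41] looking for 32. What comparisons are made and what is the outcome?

Binary search for 32 in [3, 4, 6, 9, 14, 20, 22, 23, 29, 31, 37, 41]:

lo=0, hi=11, mid=5, arr[mid]=20 -> 20 < 32, search right half
lo=6, hi=11, mid=8, arr[mid]=29 -> 29 < 32, search right half
lo=9, hi=11, mid=10, arr[mid]=37 -> 37 > 32, search left half
lo=9, hi=9, mid=9, arr[mid]=31 -> 31 < 32, search right half
lo=10 > hi=9, target 32 not found

Binary search determines that 32 is not in the array after 4 comparisons. The search space was exhausted without finding the target.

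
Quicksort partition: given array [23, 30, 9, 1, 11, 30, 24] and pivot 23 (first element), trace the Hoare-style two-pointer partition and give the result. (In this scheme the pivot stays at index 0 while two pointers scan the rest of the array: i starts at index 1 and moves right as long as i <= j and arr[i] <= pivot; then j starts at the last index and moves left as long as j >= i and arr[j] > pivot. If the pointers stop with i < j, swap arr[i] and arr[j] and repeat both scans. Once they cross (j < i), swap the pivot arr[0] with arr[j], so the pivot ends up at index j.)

Hoare-style two-pointer partition with pivot = 23:

Initial array: [23, 30, 9, 1, 11, 30, 24]

Pointers start at i = 1, j = 6.
i stops at index 1 (arr[1]=30 > 23), j stops at index 4 (arr[4]=11 <= 23): swap arr[1] and arr[4], array becomes [23, 11, 9, 1, 30, 30, 24]
i ends at 4, j ends at 3: the pointers have crossed (j < i), so scanning stops.

Swap pivot arr[0] with arr[3] to place pivot at position 3: [1, 11, 9, 23, 30, 30, 24]
Pivot position: 3

After partitioning with pivot 23, the array becomes [1, 11, 9, 23, 30, 30, 24]. The pivot is placed at index 3. All elements to the left of the pivot are <= 23, and all elements to the right are > 23.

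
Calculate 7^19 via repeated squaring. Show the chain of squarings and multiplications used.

Computing 7^19 by squaring (build up from 7^1; each line after the first costs one multiplication):

7^1 = 7
7^2 = (7^1)^2 = 7^2 = 49
7^4 = (7^2)^2 = 49^2 = 2401
7^8 = (7^4)^2 = 2401^2 = 5764801
7^9 = 7 * 7^8 = 7 * 5764801 = 40353607
7^18 = (7^9)^2 = 40353607^2 = 1628413597910449
7^19 = 7 * 7^18 = 7 * 1628413597910449 = 11398895185373143

Result: 11398895185373143
Multiplications needed: 6 (6 lines after 7^1)

7^19 = 11398895185373143. Using exponentiation by squaring, this requires 6 multiplications. The key idea: if the exponent is even, square the half-power; if odd, multiply by the base once.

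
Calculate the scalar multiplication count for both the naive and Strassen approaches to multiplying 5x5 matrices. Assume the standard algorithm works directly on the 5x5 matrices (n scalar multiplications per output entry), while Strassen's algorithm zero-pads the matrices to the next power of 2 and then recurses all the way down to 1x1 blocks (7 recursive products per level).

Matrix multiplication for 5x5 matrices:

Strassen's algorithm requires power-of-2 dimensions. Pad 5x5 to 8x8 (next power of 2).

Standard algorithm: 5^3 = 125 multiplications
Strassen's algorithm: 7^(log2(8)) = 7^3 = 343 multiplications
Difference: 125 - 343 = -218 (Strassen uses MORE here due to padding overhead — for small or just-over-power-of-2 n, padding can outweigh the per-level savings)

Standard: 125 multiplications (5^3). Strassen: 343 multiplications (7^3, after padding to 8x8). Strassen reduces 8 recursive multiplications to 7 at each level.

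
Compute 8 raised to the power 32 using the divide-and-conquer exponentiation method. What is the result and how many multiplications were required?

Computing 8^32 by squaring (build up from 8^1; each line after the first costs one multiplication):

8^1 = 8
8^2 = (8^1)^2 = 8^2 = 64
8^4 = (8^2)^2 = 64^2 = 4096
8^8 = (8^4)^2 = 4096^2 = 16777216
8^16 = (8^8)^2 = 16777216^2 = 281474976710656
8^32 = (8^16)^2 = 281474976710656^2 = 79228162514264337593543950336

Result: 79228162514264337593543950336
Multiplications needed: 5 (5 lines after 8^1)

8^32 = 79228162514264337593543950336. Using exponentiation by squaring, this requires 5 multiplications. The key idea: if the exponent is even, square the half-power; if odd, multiply by the base once.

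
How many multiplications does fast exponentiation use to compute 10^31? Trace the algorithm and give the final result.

Computing 10^31 by squaring (build up from 10^1; each line after the first costs one multiplication):

10^1 = 10
10^2 = (10^1)^2 = 10^2 = 100
10^3 = 10 * 10^2 = 10 * 100 = 1000
10^6 = (10^3)^2 = 1000^2 = 1000000
10^7 = 10 * 10^6 = 10 * 1000000 = 10000000
10^14 = (10^7)^2 = 10000000^2 = 100000000000000
10^15 = 10 * 10^14 = 10 * 100000000000000 = 1000000000000000
10^30 = (10^15)^2 = 1000000000000000^2 = 1000000000000000000000000000000
10^31 = 10 * 10^30 = 10 * 1000000000000000000000000000000 = 10000000000000000000000000000000

Result: 10000000000000000000000000000000
Multiplications needed: 8 (8 lines after 10^1)

10^31 = 10000000000000000000000000000000. Using exponentiation by squaring, this requires 8 multiplications. The key idea: if the exponent is even, square the half-power; if odd, multiply by the base once.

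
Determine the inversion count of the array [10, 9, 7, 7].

Finding inversions in [10, 9, 7, 7]:

(0, 1): arr[0]=10 > arr[1]=9
(0, 2): arr[0]=10 > arr[2]=7
(0, 3): arr[0]=10 > arr[3]=7
(1, 2): arr[1]=9 > arr[2]=7
(1, 3): arr[1]=9 > arr[3]=7

Total inversions: 5

The array has 5 inversion(s): (0,1), (0,2), (0,3), (1,2), (1,3). Each pair (i,j) satisfies i < j and arr[i] > arr[j].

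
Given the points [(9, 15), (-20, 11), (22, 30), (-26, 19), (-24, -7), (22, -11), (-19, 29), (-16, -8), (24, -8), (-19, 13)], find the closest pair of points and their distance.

Computing all pairwise distances among 10 points:

d((9, 15), (-20, 11)) = 29.2746
d((9, 15), (22, 30)) = 19.8494
d((9, 15), (-26, 19)) = 35.2278
d((9, 15), (-24, -7)) = 39.6611
d((9, 15), (22, -11)) = 29.0689
d((9, 15), (-19, 29)) = 31.305
d((9, 15), (-16, -8)) = 33.9706
d((9, 15), (24, -8)) = 27.4591
d((9, 15), (-19, 13)) = 28.0713
d((-20, 11), (22, 30)) = 46.0977
d((-20, 11), (-26, 19)) = 10.0
d((-20, 11), (-24, -7)) = 18.4391
d((-20, 11), (22, -11)) = 47.4131
d((-20, 11), (-19, 29)) = 18.0278
d((-20, 11), (-16, -8)) = 19.4165
d((-20, 11), (24, -8)) = 47.927
d((-20, 11), (-19, 13)) = 2.2361 <-- minimum
d((22, 30), (-26, 19)) = 49.2443
d((22, 30), (-24, -7)) = 59.0339
d((22, 30), (22, -11)) = 41.0
d((22, 30), (-19, 29)) = 41.0122
d((22, 30), (-16, -8)) = 53.7401
d((22, 30), (24, -8)) = 38.0526
d((22, 30), (-19, 13)) = 44.3847
d((-26, 19), (-24, -7)) = 26.0768
d((-26, 19), (22, -11)) = 56.6039
d((-26, 19), (-19, 29)) = 12.2066
d((-26, 19), (-16, -8)) = 28.7924
d((-26, 19), (24, -8)) = 56.8243
d((-26, 19), (-19, 13)) = 9.2195
d((-24, -7), (22, -11)) = 46.1736
d((-24, -7), (-19, 29)) = 36.3456
d((-24, -7), (-16, -8)) = 8.0623
d((-24, -7), (24, -8)) = 48.0104
d((-24, -7), (-19, 13)) = 20.6155
d((22, -11), (-19, 29)) = 57.28
d((22, -11), (-16, -8)) = 38.1182
d((22, -11), (24, -8)) = 3.6056
d((22, -11), (-19, 13)) = 47.5079
d((-19, 29), (-16, -8)) = 37.1214
d((-19, 29), (24, -8)) = 56.7274
d((-19, 29), (-19, 13)) = 16.0
d((-16, -8), (24, -8)) = 40.0
d((-16, -8), (-19, 13)) = 21.2132
d((24, -8), (-19, 13)) = 47.8539

Closest pair: (-20, 11) and (-19, 13) with distance 2.2361

The closest pair is (-20, 11) and (-19, 13) with Euclidean distance 2.2361. For 10 points, brute-force pairwise comparison is shown above. For large n, the divide-and-conquer algorithm (sort by x, recurse on halves, check the dividing strip) achieves O(n log n).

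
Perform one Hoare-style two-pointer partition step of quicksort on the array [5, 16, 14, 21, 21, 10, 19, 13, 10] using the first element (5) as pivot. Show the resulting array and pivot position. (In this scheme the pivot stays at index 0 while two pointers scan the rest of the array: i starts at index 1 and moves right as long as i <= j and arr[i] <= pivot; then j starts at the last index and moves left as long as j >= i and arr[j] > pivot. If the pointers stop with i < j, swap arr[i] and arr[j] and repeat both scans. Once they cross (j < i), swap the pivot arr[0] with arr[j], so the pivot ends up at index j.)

Hoare-style two-pointer partition with pivot = 5:

Initial array: [5, 16, 14, 21, 21, 10, 19, 13, 10]

Pointers start at i = 1, j = 8.
i ends at 1, j ends at 0: the pointers have crossed (j < i), so scanning stops.

j = 0, so swapping arr[0] with arr[j] leaves the pivot at position 0: [5, 16, 14, 21, 21, 10, 19, 13, 10]
Pivot position: 0

After partitioning with pivot 5, the array becomes [5, 16, 14, 21, 21, 10, 19, 13, 10]. The pivot is placed at index 0. All elements to the left of the pivot are <= 5, and all elements to the right are > 5.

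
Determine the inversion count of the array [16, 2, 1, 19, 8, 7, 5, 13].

Finding inversions in [16, 2, 1, 19, 8, 7, 5, 13]:

(0, 1): arr[0]=16 > arr[1]=2
(0, 2): arr[0]=16 > arr[2]=1
(0, 4): arr[0]=16 > arr[4]=8
(0, 5): arr[0]=16 > arr[5]=7
(0, 6): arr[0]=16 > arr[6]=5
(0, 7): arr[0]=16 > arr[7]=13
(1, 2): arr[1]=2 > arr[2]=1
(3, 4): arr[3]=19 > arr[4]=8
(3, 5): arr[3]=19 > arr[5]=7
(3, 6): arr[3]=19 > arr[6]=5
(3, 7): arr[3]=19 > arr[7]=13
(4, 5): arr[4]=8 > arr[5]=7
(4, 6): arr[4]=8 > arr[6]=5
(5, 6): arr[5]=7 > arr[6]=5

Total inversions: 14

The array has 14 inversion(s): (0,1), (0,2), (0,4), (0,5), (0,6), (0,7), (1,2), (3,4), (3,5), (3,6), (3,7), (4,5), (4,6), (5,6). Each pair (i,j) satisfies i < j and arr[i] > arr[j].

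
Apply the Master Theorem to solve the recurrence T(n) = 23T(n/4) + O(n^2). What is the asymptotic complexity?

Master Theorem for T(n) = 23T(n/4) + O(n^2):

a = 23, b = 4, c = 2
log_b(a) = log_4(23) = 2.2618

Case 1: c = 2 < log_4(23) = 2.2618
T(n) = O(n^(log_4 23))

For T(n) = 23T(n/4) + O(n^2): log_4(23) = 2.2618. This is Case 1 of the Master Theorem (c < log_b(a), work dominated by leaves), giving O(n^(log_4 23)).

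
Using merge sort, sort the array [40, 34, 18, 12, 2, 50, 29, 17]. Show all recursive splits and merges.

Merge sort trace:

Split: [40, 34, 18, 12, 2, 50, 29, 17] -> [40, 34, 18, 12] and [2, 50, 29, 17]
  Split: [40, 34, 18, 12] -> [40, 34] and [18, 12]
    Split: [40, 34] -> [40] and [34]
    Merge: [40] + [34] -> [34, 40]
    Split: [18, 12] -> [18] and [12]
    Merge: [18] + [12] -> [12, 18]
  Merge: [34, 40] + [12, 18] -> [12, 18, 34, 40]
  Split: [2, 50, 29, 17] -> [2, 50] and [29, 17]
    Split: [2, 50] -> [2] and [50]
    Merge: [2] + [50] -> [2, 50]
    Split: [29, 17] -> [29] and [17]
    Merge: [29] + [17] -> [17, 29]
  Merge: [2, 50] + [17, 29] -> [2, 17, 29, 50]
Merge: [12, 18, 34, 40] + [2, 17, 29, 50] -> [2, 12, 17, 18, 29, 34, 40, 50]

Final sorted array: [2, 12, 17, 18, 29, 34, 40, 50]

The merge sort proceeds by recursively splitting the array and merging sorted halves.
After all merges, the sorted array is [2, 12, 17, 18, 29, 34, 40, 50].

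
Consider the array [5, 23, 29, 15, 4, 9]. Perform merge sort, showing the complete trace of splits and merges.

Merge sort trace:

Split: [5, 23, 29, 15, 4, 9] -> [5, 23, 29] and [15, 4, 9]
  Split: [5, 23, 29] -> [5] and [23, 29]
    Split: [23, 29] -> [23] and [29]
    Merge: [23] + [29] -> [23, 29]
  Merge: [5] + [23, 29] -> [5, 23, 29]
  Split: [15, 4, 9] -> [15] and [4, 9]
    Split: [4, 9] -> [4] and [9]
    Merge: [4] + [9] -> [4, 9]
  Merge: [15] + [4, 9] -> [4, 9, 15]
Merge: [5, 23, 29] + [4, 9, 15] -> [4, 5, 9, 15, 23, 29]

Final sorted array: [4, 5, 9, 15, 23, 29]

The merge sort proceeds by recursively splitting the array and merging sorted halves.
After all merges, the sorted array is [4, 5, 9, 15, 23, 29].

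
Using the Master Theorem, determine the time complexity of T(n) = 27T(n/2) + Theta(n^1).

Master Theorem for T(n) = 27T(n/2) + O(n^1):

a = 27, b = 2, c = 1
log_b(a) = log_2(27) = 4.7549

Case 1: c = 1 < log_2(27) = 4.7549
T(n) = O(n^(log_2 27))

For T(n) = 27T(n/2) + O(n^1): log_2(27) = 4.7549. This is Case 1 of the Master Theorem (c < log_b(a), work dominated by leaves), giving O(n^(log_2 27)).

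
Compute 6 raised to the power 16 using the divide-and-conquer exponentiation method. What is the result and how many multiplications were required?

Computing 6^16 by squaring (build up from 6^1; each line after the first costs one multiplication):

6^1 = 6
6^2 = (6^1)^2 = 6^2 = 36
6^4 = (6^2)^2 = 36^2 = 1296
6^8 = (6^4)^2 = 1296^2 = 1679616
6^16 = (6^8)^2 = 1679616^2 = 2821109907456

Result: 2821109907456
Multiplications needed: 4 (4 lines after 6^1)

6^16 = 2821109907456. Using exponentiation by squaring, this requires 4 multiplications. The key idea: if the exponent is even, square the half-power; if odd, multiply by the base once.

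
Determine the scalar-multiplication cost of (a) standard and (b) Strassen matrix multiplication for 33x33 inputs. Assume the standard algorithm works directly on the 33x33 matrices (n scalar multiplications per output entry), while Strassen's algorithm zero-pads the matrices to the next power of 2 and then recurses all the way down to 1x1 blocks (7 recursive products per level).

Matrix multiplication for 33x33 matrices:

Strassen's algorithm requires power-of-2 dimensions. Pad 33x33 to 64x64 (next power of 2).

Standard algorithm: 33^3 = 35937 multiplications
Strassen's algorithm: 7^(log2(64)) = 7^6 = 117649 multiplications
Difference: 35937 - 117649 = -81712 (Strassen uses MORE here due to padding overhead — for small or just-over-power-of-2 n, padding can outweigh the per-level savings)

Standard: 35937 multiplications (33^3). Strassen: 117649 multiplications (7^6, after padding to 64x64). Strassen reduces 8 recursive multiplications to 7 at each level.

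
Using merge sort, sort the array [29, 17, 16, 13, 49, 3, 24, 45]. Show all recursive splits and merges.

Merge sort trace:

Split: [29, 17, 16, 13, 49, 3, 24, 45] -> [29, 17, 16, 13] and [49, 3, 24, 45]
  Split: [29, 17, 16, 13] -> [29, 17] and [16, 13]
    Split: [29, 17] -> [29] and [17]
    Merge: [29] + [17] -> [17, 29]
    Split: [16, 13] -> [16] and [13]
    Merge: [16] + [13] -> [13, 16]
  Merge: [17, 29] + [13, 16] -> [13, 16, 17, 29]
  Split: [49, 3, 24, 45] -> [49, 3] and [24, 45]
    Split: [49, 3] -> [49] and [3]
    Merge: [49] + [3] -> [3, 49]
    Split: [24, 45] -> [24] and [45]
    Merge: [24] + [45] -> [24, 45]
  Merge: [3, 49] + [24, 45] -> [3, 24, 45, 49]
Merge: [13, 16, 17, 29] + [3, 24, 45, 49] -> [3, 13, 16, 17, 24, 29, 45, 49]

Final sorted array: [3, 13, 16, 17, 24, 29, 45, 49]

The merge sort proceeds by recursively splitting the array and merging sorted halves.
After all merges, the sorted array is [3, 13, 16, 17, 24, 29, 45, 49].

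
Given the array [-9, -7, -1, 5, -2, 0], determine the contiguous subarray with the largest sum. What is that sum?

Using Kadane's algorithm on [-9, -7, -1, 5, -2, 0]:

Scanning through the array:
Position 1 (value -7): max_ending_here = -7, max_so_far = -7
Position 2 (value -1): max_ending_here = -1, max_so_far = -1
Position 3 (value 5): max_ending_here = 5, max_so_far = 5
Position 4 (value -2): max_ending_here = 3, max_so_far = 5
Position 5 (value 0): max_ending_here = 3, max_so_far = 5

Maximum subarray: [5]
Maximum sum: 5

The maximum subarray is [5] with sum 5. This subarray runs from index 3 to index 3.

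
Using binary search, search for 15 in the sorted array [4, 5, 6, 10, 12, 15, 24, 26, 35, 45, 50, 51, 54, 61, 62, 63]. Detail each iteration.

Binary search for 15 in [4, 5, 6, 10, 12, 15, 24, 26, 35, 45, 50, 51, 54, 61, 62, 63]:

lo=0, hi=15, mid=7, arr[mid]=26 -> 26 > 15, search left half
lo=0, hi=6, mid=3, arr[mid]=10 -> 10 < 15, search right half
lo=4, hi=6, mid=5, arr[mid]=15 -> Found target at index 5!

Binary search finds 15 at index 5 after 3 comparisons. The search repeatedly halves the search space by comparing with the middle element.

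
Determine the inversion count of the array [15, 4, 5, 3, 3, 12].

Finding inversions in [15, 4, 5, 3, 3, 12]:

(0, 1): arr[0]=15 > arr[1]=4
(0, 2): arr[0]=15 > arr[2]=5
(0, 3): arr[0]=15 > arr[3]=3
(0, 4): arr[0]=15 > arr[4]=3
(0, 5): arr[0]=15 > arr[5]=12
(1, 3): arr[1]=4 > arr[3]=3
(1, 4): arr[1]=4 > arr[4]=3
(2, 3): arr[2]=5 > arr[3]=3
(2, 4): arr[2]=5 > arr[4]=3

Total inversions: 9

The array has 9 inversion(s): (0,1), (0,2), (0,3), (0,4), (0,5), (1,3), (1,4), (2,3), (2,4). Each pair (i,j) satisfies i < j and arr[i] > arr[j].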